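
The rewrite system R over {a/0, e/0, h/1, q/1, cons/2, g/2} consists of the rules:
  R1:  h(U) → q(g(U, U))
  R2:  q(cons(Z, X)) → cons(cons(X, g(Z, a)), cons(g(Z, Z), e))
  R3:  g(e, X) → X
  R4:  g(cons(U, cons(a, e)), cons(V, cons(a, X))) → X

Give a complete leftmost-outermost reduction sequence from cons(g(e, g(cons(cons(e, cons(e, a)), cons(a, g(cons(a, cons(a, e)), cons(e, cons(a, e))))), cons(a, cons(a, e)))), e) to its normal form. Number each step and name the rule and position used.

cons(e, e)

1. cons(g(e, g(cons(cons(e, cons(e, a)), cons(a, g(cons(a, cons(a, e)), cons(e, cons(a, e))))), cons(a, cons(a, e)))), e)  →  cons(g(cons(cons(e, cons(e, a)), cons(a, g(cons(a, cons(a, e)), cons(e, cons(a, e))))), cons(a, cons(a, e))), e)   [R3 at 1]
2. cons(g(cons(cons(e, cons(e, a)), cons(a, g(cons(a, cons(a, e)), cons(e, cons(a, e))))), cons(a, cons(a, e))), e)  →  cons(g(cons(cons(e, cons(e, a)), cons(a, e)), cons(a, cons(a, e))), e)   [R4 at 1.1.2.2]
3. cons(g(cons(cons(e, cons(e, a)), cons(a, e)), cons(a, cons(a, e))), e)  →  cons(e, e)   [R4 at 1]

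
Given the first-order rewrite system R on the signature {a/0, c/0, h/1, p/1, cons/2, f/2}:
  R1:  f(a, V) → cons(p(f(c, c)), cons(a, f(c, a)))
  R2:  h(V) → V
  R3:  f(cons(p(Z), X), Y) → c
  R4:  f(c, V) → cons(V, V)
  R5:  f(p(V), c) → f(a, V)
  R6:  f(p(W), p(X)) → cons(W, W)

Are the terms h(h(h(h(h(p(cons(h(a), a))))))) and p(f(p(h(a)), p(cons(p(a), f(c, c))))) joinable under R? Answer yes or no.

yes — NF(t₁) = p(cons(a, a)), NF(t₂) = p(cons(a, a))

Reduce t₁ = h(h(h(h(h(p(cons(h(a), a))))))):
1. h(h(h(h(h(p(cons(h(a), a)))))))  →  h(h(h(h(p(cons(h(a), a))))))   [R2 at ε]
2. h(h(h(h(p(cons(h(a), a))))))  →  h(h(h(p(cons(h(a), a)))))   [R2 at ε]
3. h(h(h(p(cons(h(a), a)))))  →  h(h(p(cons(h(a), a))))   [R2 at ε]
4. h(h(p(cons(h(a), a))))  →  h(p(cons(h(a), a)))   [R2 at ε]
5. h(p(cons(h(a), a)))  →  p(cons(h(a), a))   [R2 at ε]
6. p(cons(h(a), a))  →  p(cons(a, a))   [R2 at 1.1]

Reduce t₂ = p(f(p(h(a)), p(cons(p(a), f(c, c))))):
1. p(f(p(h(a)), p(cons(p(a), f(c, c)))))  →  p(cons(h(a), h(a)))   [R6 at 1]
2. p(cons(h(a), h(a)))  →  p(cons(a, h(a)))   [R2 at 1.1]
3. p(cons(a, h(a)))  →  p(cons(a, a))   [R2 at 1.2]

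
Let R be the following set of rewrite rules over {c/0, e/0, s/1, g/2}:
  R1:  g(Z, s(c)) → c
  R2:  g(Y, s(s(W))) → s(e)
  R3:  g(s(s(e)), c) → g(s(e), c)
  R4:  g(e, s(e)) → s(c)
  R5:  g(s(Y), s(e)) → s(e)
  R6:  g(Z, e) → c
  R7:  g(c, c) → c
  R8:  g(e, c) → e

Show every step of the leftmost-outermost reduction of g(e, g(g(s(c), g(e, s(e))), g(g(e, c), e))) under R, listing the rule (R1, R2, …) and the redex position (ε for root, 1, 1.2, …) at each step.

e

1. g(e, g(g(s(c), g(e, s(e))), g(g(e, c), e)))  →  g(e, g(g(s(c), s(c)), g(g(e, c), e)))   [R4 at 2.1.2]
2. g(e, g(g(s(c), s(c)), g(g(e, c), e)))  →  g(e, g(c, g(g(e, c), e)))   [R1 at 2.1]
3. g(e, g(c, g(g(e, c), e)))  →  g(e, g(c, c))   [R6 at 2.2]
4. g(e, g(c, c))  →  g(e, c)   [R7 at 2]
5. g(e, c)  →  e   [R8 at ε]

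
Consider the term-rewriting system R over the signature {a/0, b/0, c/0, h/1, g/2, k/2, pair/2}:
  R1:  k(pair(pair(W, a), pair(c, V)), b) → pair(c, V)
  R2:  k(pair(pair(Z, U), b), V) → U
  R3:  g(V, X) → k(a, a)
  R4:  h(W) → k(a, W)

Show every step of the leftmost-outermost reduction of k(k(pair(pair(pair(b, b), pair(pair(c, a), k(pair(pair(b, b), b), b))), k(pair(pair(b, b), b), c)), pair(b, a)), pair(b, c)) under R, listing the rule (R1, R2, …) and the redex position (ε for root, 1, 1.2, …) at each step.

a

1. k(k(pair(pair(pair(b, b), pair(pair(c, a), k(pair(pair(b, b), b), b))), k(pair(pair(b, b), b), c)), pair(b, a)), pair(b, c))  →  k(k(pair(pair(pair(b, b), pair(pair(c, a), b)), k(pair(pair(b, b), b), c)), pair(b, a)), pair(b, c))   [R2 at 1.1.1.2.2]
2. k(k(pair(pair(pair(b, b), pair(pair(c, a), b)), k(pair(pair(b, b), b), c)), pair(b, a)), pair(b, c))  →  k(k(pair(pair(pair(b, b), pair(pair(c, a), b)), b), pair(b, a)), pair(b, c))   [R2 at 1.1.2]
3. k(k(pair(pair(pair(b, b), pair(pair(c, a), b)), b), pair(b, a)), pair(b, c))  →  k(pair(pair(c, a), b), pair(b, c))   [R2 at 1]
4. k(pair(pair(c, a), b), pair(b, c))  →  a   [R2 at ε]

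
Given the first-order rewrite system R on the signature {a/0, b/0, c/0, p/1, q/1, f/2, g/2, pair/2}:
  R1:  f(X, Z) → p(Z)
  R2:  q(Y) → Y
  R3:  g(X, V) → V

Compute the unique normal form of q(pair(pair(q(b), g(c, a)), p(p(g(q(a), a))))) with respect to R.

pair(pair(b, a), p(p(a)))

1. q(pair(pair(q(b), g(c, a)), p(p(g(q(a), a)))))  →  pair(pair(q(b), g(c, a)), p(p(g(q(a), a))))   [R2 at ε]
2. pair(pair(q(b), g(c, a)), p(p(g(q(a), a))))  →  pair(pair(b, g(c, a)), p(p(g(q(a), a))))   [R2 at 1.1]
3. pair(pair(b, g(c, a)), p(p(g(q(a), a))))  →  pair(pair(b, a), p(p(g(q(a), a))))   [R3 at 1.2]
4. pair(pair(b, a), p(p(g(q(a), a))))  →  pair(pair(b, a), p(p(a)))   [R3 at 2.1.1]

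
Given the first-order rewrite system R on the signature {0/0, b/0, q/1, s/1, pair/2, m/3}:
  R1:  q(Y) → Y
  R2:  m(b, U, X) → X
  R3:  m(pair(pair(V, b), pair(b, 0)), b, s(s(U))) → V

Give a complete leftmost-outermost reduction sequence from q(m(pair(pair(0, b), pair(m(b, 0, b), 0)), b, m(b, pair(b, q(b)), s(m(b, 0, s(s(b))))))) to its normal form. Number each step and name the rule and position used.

0

1. q(m(pair(pair(0, b), pair(m(b, 0, b), 0)), b, m(b, pair(b, q(b)), s(m(b, 0, s(s(b)))))))  →  m(pair(pair(0, b), pair(m(b, 0, b), 0)), b, m(b, pair(b, q(b)), s(m(b, 0, s(s(b))))))   [R1 at ε]
2. m(pair(pair(0, b), pair(m(b, 0, b), 0)), b, m(b, pair(b, q(b)), s(m(b, 0, s(s(b))))))  →  m(pair(pair(0, b), pair(b, 0)), b, m(b, pair(b, q(b)), s(m(b, 0, s(s(b))))))   [R2 at 1.2.1]
3. m(pair(pair(0, b), pair(b, 0)), b, m(b, pair(b, q(b)), s(m(b, 0, s(s(b))))))  →  m(pair(pair(0, b), pair(b, 0)), b, s(m(b, 0, s(s(b)))))   [R2 at 3]
4. m(pair(pair(0, b), pair(b, 0)), b, s(m(b, 0, s(s(b)))))  →  m(pair(pair(0, b), pair(b, 0)), b, s(s(s(b))))   [R2 at 3.1]
5. m(pair(pair(0, b), pair(b, 0)), b, s(s(s(b))))  →  0   [R3 at ε]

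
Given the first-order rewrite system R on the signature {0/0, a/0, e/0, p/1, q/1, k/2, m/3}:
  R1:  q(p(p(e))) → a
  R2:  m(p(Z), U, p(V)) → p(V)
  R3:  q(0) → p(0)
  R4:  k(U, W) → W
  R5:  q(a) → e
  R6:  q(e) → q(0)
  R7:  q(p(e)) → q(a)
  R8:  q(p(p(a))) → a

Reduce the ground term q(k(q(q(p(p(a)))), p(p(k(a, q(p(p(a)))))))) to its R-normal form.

1. q(k(q(q(p(p(a)))), p(p(k(a, q(p(p(a))))))))  →  q(p(p(k(a, q(p(p(a)))))))   [R4 at 1]
2. q(p(p(k(a, q(p(p(a)))))))  →  q(p(p(q(p(p(a))))))   [R4 at 1.1.1]
3. q(p(p(q(p(p(a))))))  →  q(p(p(a)))   [R8 at 1.1.1]
4. q(p(p(a)))  →  a   [R8 at ε]

a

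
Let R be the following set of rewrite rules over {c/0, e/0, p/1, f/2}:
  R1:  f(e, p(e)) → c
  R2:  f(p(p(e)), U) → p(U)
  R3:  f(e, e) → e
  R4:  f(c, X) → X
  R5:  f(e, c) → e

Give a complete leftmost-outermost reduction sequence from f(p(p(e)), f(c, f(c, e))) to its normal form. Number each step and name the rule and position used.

p(e)

1. f(p(p(e)), f(c, f(c, e)))  →  p(f(c, f(c, e)))   [R2 at ε]
2. p(f(c, f(c, e)))  →  p(f(c, e))   [R4 at 1]
3. p(f(c, e))  →  p(e)   [R4 at 1]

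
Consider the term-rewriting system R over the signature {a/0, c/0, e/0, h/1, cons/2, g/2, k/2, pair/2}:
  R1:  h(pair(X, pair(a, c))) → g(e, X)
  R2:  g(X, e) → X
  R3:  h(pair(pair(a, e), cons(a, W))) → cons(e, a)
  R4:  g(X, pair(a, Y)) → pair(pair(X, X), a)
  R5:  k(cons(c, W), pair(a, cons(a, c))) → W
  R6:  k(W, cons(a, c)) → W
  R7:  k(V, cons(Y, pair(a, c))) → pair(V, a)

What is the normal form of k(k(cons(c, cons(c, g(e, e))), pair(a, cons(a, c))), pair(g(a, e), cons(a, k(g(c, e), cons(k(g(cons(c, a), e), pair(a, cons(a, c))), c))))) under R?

1. k(k(cons(c, cons(c, g(e, e))), pair(a, cons(a, c))), pair(g(a, e), cons(a, k(g(c, e), cons(k(g(cons(c, a), e), pair(a, cons(a, c))), c)))))  →  k(cons(c, g(e, e)), pair(g(a, e), cons(a, k(g(c, e), cons(k(g(cons(c, a), e), pair(a, cons(a, c))), c)))))   [R5 at 1]
2. k(cons(c, g(e, e)), pair(g(a, e), cons(a, k(g(c, e), cons(k(g(cons(c, a), e), pair(a, cons(a, c))), c)))))  →  k(cons(c, e), pair(g(a, e), cons(a, k(g(c, e), cons(k(g(cons(c, a), e), pair(a, cons(a, c))), c)))))   [R2 at 1.2]
3. k(cons(c, e), pair(g(a, e), cons(a, k(g(c, e), cons(k(g(cons(c, a), e), pair(a, cons(a, c))), c)))))  →  k(cons(c, e), pair(a, cons(a, k(g(c, e), cons(k(g(cons(c, a), e), pair(a, cons(a, c))), c)))))   [R2 at 2.1]
4. k(cons(c, e), pair(a, cons(a, k(g(c, e), cons(k(g(cons(c, a), e), pair(a, cons(a, c))), c)))))  →  k(cons(c, e), pair(a, cons(a, k(c, cons(k(g(cons(c, a), e), pair(a, cons(a, c))), c)))))   [R2 at 2.2.2.1]
5. k(cons(c, e), pair(a, cons(a, k(c, cons(k(g(cons(c, a), e), pair(a, cons(a, c))), c)))))  →  k(cons(c, e), pair(a, cons(a, k(c, cons(k(cons(c, a), pair(a, cons(a, c))), c)))))   [R2 at 2.2.2.2.1.1]
6. k(cons(c, e), pair(a, cons(a, k(c, cons(k(cons(c, a), pair(a, cons(a, c))), c)))))  →  k(cons(c, e), pair(a, cons(a, k(c, cons(a, c)))))   [R5 at 2.2.2.2.1]
7. k(cons(c, e), pair(a, cons(a, k(c, cons(a, c)))))  →  k(cons(c, e), pair(a, cons(a, c)))   [R6 at 2.2.2]
8. k(cons(c, e), pair(a, cons(a, c)))  →  e   [R5 at ε]

e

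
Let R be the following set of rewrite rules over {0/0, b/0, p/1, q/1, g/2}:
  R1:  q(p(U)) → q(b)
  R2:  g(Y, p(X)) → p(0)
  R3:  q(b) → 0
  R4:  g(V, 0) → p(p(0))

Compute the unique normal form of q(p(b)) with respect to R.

1. q(p(b))  →  q(b)   [R1 at ε]
2. q(b)  →  0   [R3 at ε]

0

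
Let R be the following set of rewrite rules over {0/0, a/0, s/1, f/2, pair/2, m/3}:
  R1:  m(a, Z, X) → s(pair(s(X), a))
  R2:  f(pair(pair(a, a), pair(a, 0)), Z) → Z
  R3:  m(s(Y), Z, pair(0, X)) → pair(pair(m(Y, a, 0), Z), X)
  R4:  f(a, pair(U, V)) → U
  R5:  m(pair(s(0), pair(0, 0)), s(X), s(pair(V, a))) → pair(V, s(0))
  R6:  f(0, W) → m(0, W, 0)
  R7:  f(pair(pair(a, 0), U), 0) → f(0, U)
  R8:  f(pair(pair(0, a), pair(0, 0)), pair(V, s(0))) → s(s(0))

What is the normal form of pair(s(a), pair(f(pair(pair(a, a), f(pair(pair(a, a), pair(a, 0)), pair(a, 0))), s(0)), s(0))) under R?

1. pair(s(a), pair(f(pair(pair(a, a), f(pair(pair(a, a), pair(a, 0)), pair(a, 0))), s(0)), s(0)))  →  pair(s(a), pair(f(pair(pair(a, a), pair(a, 0)), s(0)), s(0)))   [R2 at 2.1.1.2]
2. pair(s(a), pair(f(pair(pair(a, a), pair(a, 0)), s(0)), s(0)))  →  pair(s(a), pair(s(0), s(0)))   [R2 at 2.1]

pair(s(a), pair(s(0), s(0)))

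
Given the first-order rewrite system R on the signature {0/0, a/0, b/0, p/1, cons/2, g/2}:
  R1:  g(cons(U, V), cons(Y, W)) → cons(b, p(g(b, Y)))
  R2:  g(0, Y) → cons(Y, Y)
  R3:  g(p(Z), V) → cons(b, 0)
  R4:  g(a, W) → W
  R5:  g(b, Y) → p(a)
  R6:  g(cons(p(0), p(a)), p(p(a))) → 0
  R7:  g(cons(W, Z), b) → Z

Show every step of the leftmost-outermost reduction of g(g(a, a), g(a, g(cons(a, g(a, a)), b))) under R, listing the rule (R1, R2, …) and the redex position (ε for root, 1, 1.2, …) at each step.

1. g(g(a, a), g(a, g(cons(a, g(a, a)), b)))  →  g(a, g(a, g(cons(a, g(a, a)), b)))   [R4 at 1]
2. g(a, g(a, g(cons(a, g(a, a)), b)))  →  g(a, g(cons(a, g(a, a)), b))   [R4 at ε]
3. g(a, g(cons(a, g(a, a)), b))  →  g(cons(a, g(a, a)), b)   [R4 at ε]
4. g(cons(a, g(a, a)), b)  →  g(a, a)   [R7 at ε]
5. g(a, a)  →  a   [R4 at ε]

a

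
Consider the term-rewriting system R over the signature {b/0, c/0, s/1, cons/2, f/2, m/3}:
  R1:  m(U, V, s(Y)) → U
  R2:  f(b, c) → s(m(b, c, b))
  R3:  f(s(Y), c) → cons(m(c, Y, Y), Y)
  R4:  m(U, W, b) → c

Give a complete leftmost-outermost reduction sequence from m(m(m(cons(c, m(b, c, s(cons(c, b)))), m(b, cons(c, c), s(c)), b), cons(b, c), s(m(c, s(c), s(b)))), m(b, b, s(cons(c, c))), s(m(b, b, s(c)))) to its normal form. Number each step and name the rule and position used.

c

1. m(m(m(cons(c, m(b, c, s(cons(c, b)))), m(b, cons(c, c), s(c)), b), cons(b, c), s(m(c, s(c), s(b)))), m(b, b, s(cons(c, c))), s(m(b, b, s(c))))  →  m(m(cons(c, m(b, c, s(cons(c, b)))), m(b, cons(c, c), s(c)), b), cons(b, c), s(m(c, s(c), s(b))))   [R1 at ε]
2. m(m(cons(c, m(b, c, s(cons(c, b)))), m(b, cons(c, c), s(c)), b), cons(b, c), s(m(c, s(c), s(b))))  →  m(cons(c, m(b, c, s(cons(c, b)))), m(b, cons(c, c), s(c)), b)   [R1 at ε]
3. m(cons(c, m(b, c, s(cons(c, b)))), m(b, cons(c, c), s(c)), b)  →  c   [R4 at ε]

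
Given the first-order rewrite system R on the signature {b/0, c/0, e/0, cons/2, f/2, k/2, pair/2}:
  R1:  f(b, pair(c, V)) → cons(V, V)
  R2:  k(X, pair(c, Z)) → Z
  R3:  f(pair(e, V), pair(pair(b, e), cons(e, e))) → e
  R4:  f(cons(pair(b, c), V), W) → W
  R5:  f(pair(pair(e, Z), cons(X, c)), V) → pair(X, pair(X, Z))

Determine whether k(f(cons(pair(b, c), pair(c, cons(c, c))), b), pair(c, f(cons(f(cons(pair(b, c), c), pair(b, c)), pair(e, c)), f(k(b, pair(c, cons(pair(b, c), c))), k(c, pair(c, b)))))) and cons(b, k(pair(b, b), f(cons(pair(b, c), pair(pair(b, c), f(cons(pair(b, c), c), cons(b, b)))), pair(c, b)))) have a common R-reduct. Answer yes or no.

Reduce t₁ = k(f(cons(pair(b, c), pair(c, cons(c, c))), b), pair(c, f(cons(f(cons(pair(b, c), c), pair(b, c)), pair(e, c)), f(k(b, pair(c, cons(pair(b, c), c))), k(c, pair(c, b)))))):
1. k(f(cons(pair(b, c), pair(c, cons(c, c))), b), pair(c, f(cons(f(cons(pair(b, c), c), pair(b, c)), pair(e, c)), f(k(b, pair(c, cons(pair(b, c), c))), k(c, pair(c, b))))))  →  f(cons(f(cons(pair(b, c), c), pair(b, c)), pair(e, c)), f(k(b, pair(c, cons(pair(b, c), c))), k(c, pair(c, b))))   [R2 at ε]
2. f(cons(f(cons(pair(b, c), c), pair(b, c)), pair(e, c)), f(k(b, pair(c, cons(pair(b, c), c))), k(c, pair(c, b))))  →  f(cons(pair(b, c), pair(e, c)), f(k(b, pair(c, cons(pair(b, c), c))), k(c, pair(c, b))))   [R4 at 1.1]
3. f(cons(pair(b, c), pair(e, c)), f(k(b, pair(c, cons(pair(b, c), c))), k(c, pair(c, b))))  →  f(k(b, pair(c, cons(pair(b, c), c))), k(c, pair(c, b)))   [R4 at ε]
4. f(k(b, pair(c, cons(pair(b, c), c))), k(c, pair(c, b)))  →  f(cons(pair(b, c), c), k(c, pair(c, b)))   [R2 at 1]
5. f(cons(pair(b, c), c), k(c, pair(c, b)))  →  k(c, pair(c, b))   [R4 at ε]
6. k(c, pair(c, b))  →  b   [R2 at ε]

Reduce t₂ = cons(b, k(pair(b, b), f(cons(pair(b, c), pair(pair(b, c), f(cons(pair(b, c), c), cons(b, b)))), pair(c, b)))):
1. cons(b, k(pair(b, b), f(cons(pair(b, c), pair(pair(b, c), f(cons(pair(b, c), c), cons(b, b)))), pair(c, b))))  →  cons(b, k(pair(b, b), pair(c, b)))   [R4 at 2.2]
2. cons(b, k(pair(b, b), pair(c, b)))  →  cons(b, b)   [R2 at 2]

no — NF(t₁) = b, NF(t₂) = cons(b, b)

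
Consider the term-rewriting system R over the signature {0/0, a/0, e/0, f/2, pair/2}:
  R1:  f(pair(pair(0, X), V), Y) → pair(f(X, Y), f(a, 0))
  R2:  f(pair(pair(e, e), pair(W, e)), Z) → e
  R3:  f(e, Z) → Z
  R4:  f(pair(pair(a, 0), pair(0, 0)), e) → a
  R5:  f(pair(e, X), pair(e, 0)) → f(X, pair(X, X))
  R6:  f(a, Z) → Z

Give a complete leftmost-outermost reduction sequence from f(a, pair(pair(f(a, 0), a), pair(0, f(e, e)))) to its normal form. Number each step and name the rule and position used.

1. f(a, pair(pair(f(a, 0), a), pair(0, f(e, e))))  →  pair(pair(f(a, 0), a), pair(0, f(e, e)))   [R6 at ε]
2. pair(pair(f(a, 0), a), pair(0, f(e, e)))  →  pair(pair(0, a), pair(0, f(e, e)))   [R6 at 1.1]
3. pair(pair(0, a), pair(0, f(e, e)))  →  pair(pair(0, a), pair(0, e))   [R3 at 2.2]

pair(pair(0, a), pair(0, e))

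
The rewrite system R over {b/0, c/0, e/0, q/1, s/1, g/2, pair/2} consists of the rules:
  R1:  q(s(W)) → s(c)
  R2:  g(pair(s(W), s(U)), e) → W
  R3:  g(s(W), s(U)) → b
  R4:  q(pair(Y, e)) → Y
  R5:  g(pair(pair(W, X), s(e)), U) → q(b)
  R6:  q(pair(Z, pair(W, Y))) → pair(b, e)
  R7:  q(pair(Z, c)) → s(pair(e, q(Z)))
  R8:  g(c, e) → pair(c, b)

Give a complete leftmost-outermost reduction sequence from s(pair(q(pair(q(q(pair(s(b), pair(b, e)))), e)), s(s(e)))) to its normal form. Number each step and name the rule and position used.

1. s(pair(q(pair(q(q(pair(s(b), pair(b, e)))), e)), s(s(e))))  →  s(pair(q(q(pair(s(b), pair(b, e)))), s(s(e))))   [R4 at 1.1]
2. s(pair(q(q(pair(s(b), pair(b, e)))), s(s(e))))  →  s(pair(q(pair(b, e)), s(s(e))))   [R6 at 1.1.1]
3. s(pair(q(pair(b, e)), s(s(e))))  →  s(pair(b, s(s(e))))   [R4 at 1.1]

s(pair(b, s(s(e))))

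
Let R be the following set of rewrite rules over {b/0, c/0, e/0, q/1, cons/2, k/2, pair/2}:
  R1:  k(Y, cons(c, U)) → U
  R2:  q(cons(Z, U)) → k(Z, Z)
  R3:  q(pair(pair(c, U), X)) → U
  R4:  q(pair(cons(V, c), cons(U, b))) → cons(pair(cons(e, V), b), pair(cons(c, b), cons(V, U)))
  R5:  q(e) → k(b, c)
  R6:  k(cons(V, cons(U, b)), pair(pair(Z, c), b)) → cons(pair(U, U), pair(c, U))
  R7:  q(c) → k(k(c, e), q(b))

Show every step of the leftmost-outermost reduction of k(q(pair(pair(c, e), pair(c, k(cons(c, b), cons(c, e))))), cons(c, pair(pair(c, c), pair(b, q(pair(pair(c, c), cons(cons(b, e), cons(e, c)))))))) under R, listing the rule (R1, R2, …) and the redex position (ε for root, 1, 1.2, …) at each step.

pair(pair(c, c), pair(b, c))

1. k(q(pair(pair(c, e), pair(c, k(cons(c, b), cons(c, e))))), cons(c, pair(pair(c, c), pair(b, q(pair(pair(c, c), cons(cons(b, e), cons(e, c))))))))  →  pair(pair(c, c), pair(b, q(pair(pair(c, c), cons(cons(b, e), cons(e, c))))))   [R1 at ε]
2. pair(pair(c, c), pair(b, q(pair(pair(c, c), cons(cons(b, e), cons(e, c))))))  →  pair(pair(c, c), pair(b, c))   [R3 at 2.2]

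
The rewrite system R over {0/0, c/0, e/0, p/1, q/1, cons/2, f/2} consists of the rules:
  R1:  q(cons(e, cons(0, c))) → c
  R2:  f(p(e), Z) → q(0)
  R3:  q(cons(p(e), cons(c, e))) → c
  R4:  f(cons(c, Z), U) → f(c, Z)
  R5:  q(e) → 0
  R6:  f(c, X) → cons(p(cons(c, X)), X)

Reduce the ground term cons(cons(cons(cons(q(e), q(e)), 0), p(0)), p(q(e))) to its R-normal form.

cons(cons(cons(cons(0, 0), 0), p(0)), p(0))

1. cons(cons(cons(cons(q(e), q(e)), 0), p(0)), p(q(e)))  →  cons(cons(cons(cons(0, q(e)), 0), p(0)), p(q(e)))   [R5 at 1.1.1.1]
2. cons(cons(cons(cons(0, q(e)), 0), p(0)), p(q(e)))  →  cons(cons(cons(cons(0, 0), 0), p(0)), p(q(e)))   [R5 at 1.1.1.2]
3. cons(cons(cons(cons(0, 0), 0), p(0)), p(q(e)))  →  cons(cons(cons(cons(0, 0), 0), p(0)), p(0))   [R5 at 2.1]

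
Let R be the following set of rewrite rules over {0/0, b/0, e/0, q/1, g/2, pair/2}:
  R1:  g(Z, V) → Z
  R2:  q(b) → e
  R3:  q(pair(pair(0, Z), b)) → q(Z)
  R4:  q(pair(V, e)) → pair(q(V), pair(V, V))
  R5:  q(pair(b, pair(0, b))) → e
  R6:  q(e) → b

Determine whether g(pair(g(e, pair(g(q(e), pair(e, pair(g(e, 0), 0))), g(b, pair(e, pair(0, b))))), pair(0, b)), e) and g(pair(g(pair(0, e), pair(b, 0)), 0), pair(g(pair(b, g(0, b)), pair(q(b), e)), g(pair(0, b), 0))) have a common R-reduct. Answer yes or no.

no — NF(t₁) = pair(e, pair(0, b)), NF(t₂) = pair(pair(0, e), 0)

Reduce t₁ = g(pair(g(e, pair(g(q(e), pair(e, pair(g(e, 0), 0))), g(b, pair(e, pair(0, b))))), pair(0, b)), e):
1. g(pair(g(e, pair(g(q(e), pair(e, pair(g(e, 0), 0))), g(b, pair(e, pair(0, b))))), pair(0, b)), e)  →  pair(g(e, pair(g(q(e), pair(e, pair(g(e, 0), 0))), g(b, pair(e, pair(0, b))))), pair(0, b))   [R1 at ε]
2. pair(g(e, pair(g(q(e), pair(e, pair(g(e, 0), 0))), g(b, pair(e, pair(0, b))))), pair(0, b))  →  pair(e, pair(0, b))   [R1 at 1]

Reduce t₂ = g(pair(g(pair(0, e), pair(b, 0)), 0), pair(g(pair(b, g(0, b)), pair(q(b), e)), g(pair(0, b), 0))):
1. g(pair(g(pair(0, e), pair(b, 0)), 0), pair(g(pair(b, g(0, b)), pair(q(b), e)), g(pair(0, b), 0)))  →  pair(g(pair(0, e), pair(b, 0)), 0)   [R1 at ε]
2. pair(g(pair(0, e), pair(b, 0)), 0)  →  pair(pair(0, e), 0)   [R1 at 1]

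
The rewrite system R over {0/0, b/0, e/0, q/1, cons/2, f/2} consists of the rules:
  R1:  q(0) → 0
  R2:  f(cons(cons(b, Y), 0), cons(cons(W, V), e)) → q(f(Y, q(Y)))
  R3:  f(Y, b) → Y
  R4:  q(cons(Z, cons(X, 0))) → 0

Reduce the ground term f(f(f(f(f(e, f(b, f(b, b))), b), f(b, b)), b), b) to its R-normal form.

1. f(f(f(f(f(e, f(b, f(b, b))), b), f(b, b)), b), b)  →  f(f(f(f(e, f(b, f(b, b))), b), f(b, b)), b)   [R3 at ε]
2. f(f(f(f(e, f(b, f(b, b))), b), f(b, b)), b)  →  f(f(f(e, f(b, f(b, b))), b), f(b, b))   [R3 at ε]
3. f(f(f(e, f(b, f(b, b))), b), f(b, b))  →  f(f(e, f(b, f(b, b))), f(b, b))   [R3 at 1]
4. f(f(e, f(b, f(b, b))), f(b, b))  →  f(f(e, f(b, b)), f(b, b))   [R3 at 1.2.2]
5. f(f(e, f(b, b)), f(b, b))  →  f(f(e, b), f(b, b))   [R3 at 1.2]
6. f(f(e, b), f(b, b))  →  f(e, f(b, b))   [R3 at 1]
7. f(e, f(b, b))  →  f(e, b)   [R3 at 2]
8. f(e, b)  →  e   [R3 at ε]

e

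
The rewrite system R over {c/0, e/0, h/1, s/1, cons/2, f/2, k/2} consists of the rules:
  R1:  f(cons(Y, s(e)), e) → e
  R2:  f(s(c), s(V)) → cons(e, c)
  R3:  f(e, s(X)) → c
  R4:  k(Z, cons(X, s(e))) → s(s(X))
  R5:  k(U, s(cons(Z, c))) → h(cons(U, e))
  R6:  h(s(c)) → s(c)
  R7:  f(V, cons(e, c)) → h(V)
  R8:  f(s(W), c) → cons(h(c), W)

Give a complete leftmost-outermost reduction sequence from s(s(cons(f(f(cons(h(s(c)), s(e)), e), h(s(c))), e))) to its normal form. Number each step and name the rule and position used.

s(s(cons(c, e)))

1. s(s(cons(f(f(cons(h(s(c)), s(e)), e), h(s(c))), e)))  →  s(s(cons(f(e, h(s(c))), e)))   [R1 at 1.1.1.1]
2. s(s(cons(f(e, h(s(c))), e)))  →  s(s(cons(f(e, s(c)), e)))   [R6 at 1.1.1.2]
3. s(s(cons(f(e, s(c)), e)))  →  s(s(cons(c, e)))   [R3 at 1.1.1]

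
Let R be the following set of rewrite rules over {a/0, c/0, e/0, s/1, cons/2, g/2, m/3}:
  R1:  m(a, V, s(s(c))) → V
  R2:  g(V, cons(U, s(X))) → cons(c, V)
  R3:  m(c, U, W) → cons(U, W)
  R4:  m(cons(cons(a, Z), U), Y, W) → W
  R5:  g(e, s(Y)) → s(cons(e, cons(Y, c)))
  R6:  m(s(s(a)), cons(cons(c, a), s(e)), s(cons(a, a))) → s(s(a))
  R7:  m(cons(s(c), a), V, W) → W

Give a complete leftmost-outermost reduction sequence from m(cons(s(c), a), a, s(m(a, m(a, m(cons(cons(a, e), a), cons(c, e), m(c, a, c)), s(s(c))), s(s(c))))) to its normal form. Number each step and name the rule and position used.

s(cons(a, c))

1. m(cons(s(c), a), a, s(m(a, m(a, m(cons(cons(a, e), a), cons(c, e), m(c, a, c)), s(s(c))), s(s(c)))))  →  s(m(a, m(a, m(cons(cons(a, e), a), cons(c, e), m(c, a, c)), s(s(c))), s(s(c))))   [R7 at ε]
2. s(m(a, m(a, m(cons(cons(a, e), a), cons(c, e), m(c, a, c)), s(s(c))), s(s(c))))  →  s(m(a, m(cons(cons(a, e), a), cons(c, e), m(c, a, c)), s(s(c))))   [R1 at 1]
3. s(m(a, m(cons(cons(a, e), a), cons(c, e), m(c, a, c)), s(s(c))))  →  s(m(cons(cons(a, e), a), cons(c, e), m(c, a, c)))   [R1 at 1]
4. s(m(cons(cons(a, e), a), cons(c, e), m(c, a, c)))  →  s(m(c, a, c))   [R4 at 1]
5. s(m(c, a, c))  →  s(cons(a, c))   [R3 at 1]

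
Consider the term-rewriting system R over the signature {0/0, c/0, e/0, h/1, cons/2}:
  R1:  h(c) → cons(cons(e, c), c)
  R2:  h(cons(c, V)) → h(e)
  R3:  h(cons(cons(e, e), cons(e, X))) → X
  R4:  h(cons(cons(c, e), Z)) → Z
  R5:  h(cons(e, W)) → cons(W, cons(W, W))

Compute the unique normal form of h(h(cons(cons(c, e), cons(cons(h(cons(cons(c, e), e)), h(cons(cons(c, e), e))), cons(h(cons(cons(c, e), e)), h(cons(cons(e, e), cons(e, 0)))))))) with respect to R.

1. h(h(cons(cons(c, e), cons(cons(h(cons(cons(c, e), e)), h(cons(cons(c, e), e))), cons(h(cons(cons(c, e), e)), h(cons(cons(e, e), cons(e, 0))))))))  →  h(cons(cons(h(cons(cons(c, e), e)), h(cons(cons(c, e), e))), cons(h(cons(cons(c, e), e)), h(cons(cons(e, e), cons(e, 0))))))   [R4 at 1]
2. h(cons(cons(h(cons(cons(c, e), e)), h(cons(cons(c, e), e))), cons(h(cons(cons(c, e), e)), h(cons(cons(e, e), cons(e, 0))))))  →  h(cons(cons(e, h(cons(cons(c, e), e))), cons(h(cons(cons(c, e), e)), h(cons(cons(e, e), cons(e, 0))))))   [R4 at 1.1.1]
3. h(cons(cons(e, h(cons(cons(c, e), e))), cons(h(cons(cons(c, e), e)), h(cons(cons(e, e), cons(e, 0))))))  →  h(cons(cons(e, e), cons(h(cons(cons(c, e), e)), h(cons(cons(e, e), cons(e, 0))))))   [R4 at 1.1.2]
4. h(cons(cons(e, e), cons(h(cons(cons(c, e), e)), h(cons(cons(e, e), cons(e, 0))))))  →  h(cons(cons(e, e), cons(e, h(cons(cons(e, e), cons(e, 0))))))   [R4 at 1.2.1]
5. h(cons(cons(e, e), cons(e, h(cons(cons(e, e), cons(e, 0))))))  →  h(cons(cons(e, e), cons(e, 0)))   [R3 at ε]
6. h(cons(cons(e, e), cons(e, 0)))  →  0   [R3 at ε]

0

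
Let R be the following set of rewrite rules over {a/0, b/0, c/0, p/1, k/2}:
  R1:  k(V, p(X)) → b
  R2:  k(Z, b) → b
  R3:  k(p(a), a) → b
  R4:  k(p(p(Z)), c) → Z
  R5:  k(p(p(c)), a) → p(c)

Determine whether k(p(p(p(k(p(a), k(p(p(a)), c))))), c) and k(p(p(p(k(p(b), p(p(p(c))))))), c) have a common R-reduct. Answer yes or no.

Reduce t₁ = k(p(p(p(k(p(a), k(p(p(a)), c))))), c):
1. k(p(p(p(k(p(a), k(p(p(a)), c))))), c)  →  p(k(p(a), k(p(p(a)), c)))   [R4 at ε]
2. p(k(p(a), k(p(p(a)), c)))  →  p(k(p(a), a))   [R4 at 1.2]
3. p(k(p(a), a))  →  p(b)   [R3 at 1]

Reduce t₂ = k(p(p(p(k(p(b), p(p(p(c))))))), c):
1. k(p(p(p(k(p(b), p(p(p(c))))))), c)  →  p(k(p(b), p(p(p(c)))))   [R4 at ε]
2. p(k(p(b), p(p(p(c)))))  →  p(b)   [R1 at 1]

yes — NF(t₁) = p(b), NF(t₂) = p(b)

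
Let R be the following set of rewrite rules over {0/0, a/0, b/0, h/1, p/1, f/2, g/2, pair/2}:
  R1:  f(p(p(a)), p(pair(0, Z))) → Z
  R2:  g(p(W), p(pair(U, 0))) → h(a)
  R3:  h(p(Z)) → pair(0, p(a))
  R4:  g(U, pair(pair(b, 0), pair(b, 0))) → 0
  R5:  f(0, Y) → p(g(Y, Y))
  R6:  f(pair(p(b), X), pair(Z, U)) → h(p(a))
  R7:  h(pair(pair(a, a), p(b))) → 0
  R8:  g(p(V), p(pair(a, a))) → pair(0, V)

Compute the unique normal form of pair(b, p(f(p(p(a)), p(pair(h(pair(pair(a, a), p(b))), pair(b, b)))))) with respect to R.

1. pair(b, p(f(p(p(a)), p(pair(h(pair(pair(a, a), p(b))), pair(b, b))))))  →  pair(b, p(f(p(p(a)), p(pair(0, pair(b, b))))))   [R7 at 2.1.2.1.1]
2. pair(b, p(f(p(p(a)), p(pair(0, pair(b, b))))))  →  pair(b, p(pair(b, b)))   [R1 at 2.1]

pair(b, p(pair(b, b)))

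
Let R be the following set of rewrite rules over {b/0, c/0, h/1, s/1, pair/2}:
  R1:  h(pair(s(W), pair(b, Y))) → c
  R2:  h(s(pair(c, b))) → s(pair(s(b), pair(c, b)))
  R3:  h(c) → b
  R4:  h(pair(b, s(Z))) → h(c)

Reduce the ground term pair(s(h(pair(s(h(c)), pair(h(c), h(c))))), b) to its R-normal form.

pair(s(c), b)

1. pair(s(h(pair(s(h(c)), pair(h(c), h(c))))), b)  →  pair(s(h(pair(s(b), pair(h(c), h(c))))), b)   [R3 at 1.1.1.1.1]
2. pair(s(h(pair(s(b), pair(h(c), h(c))))), b)  →  pair(s(h(pair(s(b), pair(b, h(c))))), b)   [R3 at 1.1.1.2.1]
3. pair(s(h(pair(s(b), pair(b, h(c))))), b)  →  pair(s(c), b)   [R1 at 1.1]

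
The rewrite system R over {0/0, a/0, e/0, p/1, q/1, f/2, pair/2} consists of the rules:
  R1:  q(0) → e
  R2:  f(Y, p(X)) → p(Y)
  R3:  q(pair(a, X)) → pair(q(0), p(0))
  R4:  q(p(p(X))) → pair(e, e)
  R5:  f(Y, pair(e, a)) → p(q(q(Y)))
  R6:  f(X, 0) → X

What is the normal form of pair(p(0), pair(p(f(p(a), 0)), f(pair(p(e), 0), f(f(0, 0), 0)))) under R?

1. pair(p(0), pair(p(f(p(a), 0)), f(pair(p(e), 0), f(f(0, 0), 0))))  →  pair(p(0), pair(p(p(a)), f(pair(p(e), 0), f(f(0, 0), 0))))   [R6 at 2.1.1]
2. pair(p(0), pair(p(p(a)), f(pair(p(e), 0), f(f(0, 0), 0))))  →  pair(p(0), pair(p(p(a)), f(pair(p(e), 0), f(0, 0))))   [R6 at 2.2.2]
3. pair(p(0), pair(p(p(a)), f(pair(p(e), 0), f(0, 0))))  →  pair(p(0), pair(p(p(a)), f(pair(p(e), 0), 0)))   [R6 at 2.2.2]
4. pair(p(0), pair(p(p(a)), f(pair(p(e), 0), 0)))  →  pair(p(0), pair(p(p(a)), pair(p(e), 0)))   [R6 at 2.2]

pair(p(0), pair(p(p(a)), pair(p(e), 0)))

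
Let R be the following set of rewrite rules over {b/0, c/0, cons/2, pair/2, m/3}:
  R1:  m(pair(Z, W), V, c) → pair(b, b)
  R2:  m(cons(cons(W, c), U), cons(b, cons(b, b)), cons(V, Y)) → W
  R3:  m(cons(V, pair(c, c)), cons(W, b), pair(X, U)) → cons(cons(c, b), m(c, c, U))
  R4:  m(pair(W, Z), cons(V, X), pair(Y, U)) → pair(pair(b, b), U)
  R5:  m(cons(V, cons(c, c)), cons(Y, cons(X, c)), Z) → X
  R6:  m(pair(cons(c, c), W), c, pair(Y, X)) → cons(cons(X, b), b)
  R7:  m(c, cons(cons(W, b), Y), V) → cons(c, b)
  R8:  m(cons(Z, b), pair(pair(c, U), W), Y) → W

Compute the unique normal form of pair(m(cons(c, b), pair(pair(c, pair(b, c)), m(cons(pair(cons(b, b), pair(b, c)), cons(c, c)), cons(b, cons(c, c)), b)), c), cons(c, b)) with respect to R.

1. pair(m(cons(c, b), pair(pair(c, pair(b, c)), m(cons(pair(cons(b, b), pair(b, c)), cons(c, c)), cons(b, cons(c, c)), b)), c), cons(c, b))  →  pair(m(cons(pair(cons(b, b), pair(b, c)), cons(c, c)), cons(b, cons(c, c)), b), cons(c, b))   [R8 at 1]
2. pair(m(cons(pair(cons(b, b), pair(b, c)), cons(c, c)), cons(b, cons(c, c)), b), cons(c, b))  →  pair(c, cons(c, b))   [R5 at 1]

pair(c, cons(c, b))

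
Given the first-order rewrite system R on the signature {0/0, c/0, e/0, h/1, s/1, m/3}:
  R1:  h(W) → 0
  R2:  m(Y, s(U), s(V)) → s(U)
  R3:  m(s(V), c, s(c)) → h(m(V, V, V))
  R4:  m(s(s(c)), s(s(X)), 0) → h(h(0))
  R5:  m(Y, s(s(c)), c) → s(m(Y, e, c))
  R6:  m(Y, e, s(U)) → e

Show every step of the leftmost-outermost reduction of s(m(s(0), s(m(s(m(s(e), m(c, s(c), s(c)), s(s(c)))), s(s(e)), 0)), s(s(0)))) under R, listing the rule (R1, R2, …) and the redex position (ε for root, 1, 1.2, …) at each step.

1. s(m(s(0), s(m(s(m(s(e), m(c, s(c), s(c)), s(s(c)))), s(s(e)), 0)), s(s(0))))  →  s(s(m(s(m(s(e), m(c, s(c), s(c)), s(s(c)))), s(s(e)), 0)))   [R2 at 1]
2. s(s(m(s(m(s(e), m(c, s(c), s(c)), s(s(c)))), s(s(e)), 0)))  →  s(s(m(s(m(s(e), s(c), s(s(c)))), s(s(e)), 0)))   [R2 at 1.1.1.1.2]
3. s(s(m(s(m(s(e), s(c), s(s(c)))), s(s(e)), 0)))  →  s(s(m(s(s(c)), s(s(e)), 0)))   [R2 at 1.1.1.1]
4. s(s(m(s(s(c)), s(s(e)), 0)))  →  s(s(h(h(0))))   [R4 at 1.1]
5. s(s(h(h(0))))  →  s(s(0))   [R1 at 1.1]

s(s(0))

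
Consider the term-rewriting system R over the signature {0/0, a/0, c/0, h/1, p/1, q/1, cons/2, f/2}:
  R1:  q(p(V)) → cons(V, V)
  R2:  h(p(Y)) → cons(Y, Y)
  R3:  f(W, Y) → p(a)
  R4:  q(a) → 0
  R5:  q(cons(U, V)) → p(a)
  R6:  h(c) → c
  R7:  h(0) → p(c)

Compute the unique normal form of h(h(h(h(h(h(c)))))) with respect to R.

c

1. h(h(h(h(h(h(c))))))  →  h(h(h(h(h(c)))))   [R6 at 1.1.1.1.1]
2. h(h(h(h(h(c)))))  →  h(h(h(h(c))))   [R6 at 1.1.1.1]
3. h(h(h(h(c))))  →  h(h(h(c)))   [R6 at 1.1.1]
4. h(h(h(c)))  →  h(h(c))   [R6 at 1.1]
5. h(h(c))  →  h(c)   [R6 at 1]
6. h(c)  →  c   [R6 at ε]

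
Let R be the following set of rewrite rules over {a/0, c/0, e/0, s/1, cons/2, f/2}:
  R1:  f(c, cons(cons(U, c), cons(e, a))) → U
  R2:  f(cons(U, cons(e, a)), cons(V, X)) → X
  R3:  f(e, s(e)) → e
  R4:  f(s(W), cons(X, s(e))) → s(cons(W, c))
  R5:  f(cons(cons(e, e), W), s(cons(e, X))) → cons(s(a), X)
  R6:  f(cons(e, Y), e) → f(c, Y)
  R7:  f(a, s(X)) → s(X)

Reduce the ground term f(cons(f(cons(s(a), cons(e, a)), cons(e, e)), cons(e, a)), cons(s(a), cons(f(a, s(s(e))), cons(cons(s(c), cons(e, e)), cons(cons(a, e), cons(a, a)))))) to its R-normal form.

cons(s(s(e)), cons(cons(s(c), cons(e, e)), cons(cons(a, e), cons(a, a))))

1. f(cons(f(cons(s(a), cons(e, a)), cons(e, e)), cons(e, a)), cons(s(a), cons(f(a, s(s(e))), cons(cons(s(c), cons(e, e)), cons(cons(a, e), cons(a, a))))))  →  cons(f(a, s(s(e))), cons(cons(s(c), cons(e, e)), cons(cons(a, e), cons(a, a))))   [R2 at ε]
2. cons(f(a, s(s(e))), cons(cons(s(c), cons(e, e)), cons(cons(a, e), cons(a, a))))  →  cons(s(s(e)), cons(cons(s(c), cons(e, e)), cons(cons(a, e), cons(a, a))))   [R7 at 1]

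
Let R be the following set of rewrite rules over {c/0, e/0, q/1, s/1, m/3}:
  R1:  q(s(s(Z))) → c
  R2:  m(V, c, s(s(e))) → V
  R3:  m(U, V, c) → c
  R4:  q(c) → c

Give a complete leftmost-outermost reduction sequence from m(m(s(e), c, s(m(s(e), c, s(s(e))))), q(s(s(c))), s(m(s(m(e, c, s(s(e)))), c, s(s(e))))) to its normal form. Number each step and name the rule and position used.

1. m(m(s(e), c, s(m(s(e), c, s(s(e))))), q(s(s(c))), s(m(s(m(e, c, s(s(e)))), c, s(s(e)))))  →  m(m(s(e), c, s(s(e))), q(s(s(c))), s(m(s(m(e, c, s(s(e)))), c, s(s(e)))))   [R2 at 1.3.1]
2. m(m(s(e), c, s(s(e))), q(s(s(c))), s(m(s(m(e, c, s(s(e)))), c, s(s(e)))))  →  m(s(e), q(s(s(c))), s(m(s(m(e, c, s(s(e)))), c, s(s(e)))))   [R2 at 1]
3. m(s(e), q(s(s(c))), s(m(s(m(e, c, s(s(e)))), c, s(s(e)))))  →  m(s(e), c, s(m(s(m(e, c, s(s(e)))), c, s(s(e)))))   [R1 at 2]
4. m(s(e), c, s(m(s(m(e, c, s(s(e)))), c, s(s(e)))))  →  m(s(e), c, s(s(m(e, c, s(s(e))))))   [R2 at 3.1]
5. m(s(e), c, s(s(m(e, c, s(s(e))))))  →  m(s(e), c, s(s(e)))   [R2 at 3.1.1]
6. m(s(e), c, s(s(e)))  →  s(e)   [R2 at ε]

s(e)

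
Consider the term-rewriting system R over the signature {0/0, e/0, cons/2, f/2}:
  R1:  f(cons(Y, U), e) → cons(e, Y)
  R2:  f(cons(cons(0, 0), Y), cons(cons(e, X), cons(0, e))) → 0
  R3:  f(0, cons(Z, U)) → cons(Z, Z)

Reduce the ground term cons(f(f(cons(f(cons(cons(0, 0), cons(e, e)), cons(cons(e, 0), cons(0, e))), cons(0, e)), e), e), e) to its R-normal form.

1. cons(f(f(cons(f(cons(cons(0, 0), cons(e, e)), cons(cons(e, 0), cons(0, e))), cons(0, e)), e), e), e)  →  cons(f(cons(e, f(cons(cons(0, 0), cons(e, e)), cons(cons(e, 0), cons(0, e)))), e), e)   [R1 at 1.1]
2. cons(f(cons(e, f(cons(cons(0, 0), cons(e, e)), cons(cons(e, 0), cons(0, e)))), e), e)  →  cons(cons(e, e), e)   [R1 at 1]

cons(cons(e, e), e)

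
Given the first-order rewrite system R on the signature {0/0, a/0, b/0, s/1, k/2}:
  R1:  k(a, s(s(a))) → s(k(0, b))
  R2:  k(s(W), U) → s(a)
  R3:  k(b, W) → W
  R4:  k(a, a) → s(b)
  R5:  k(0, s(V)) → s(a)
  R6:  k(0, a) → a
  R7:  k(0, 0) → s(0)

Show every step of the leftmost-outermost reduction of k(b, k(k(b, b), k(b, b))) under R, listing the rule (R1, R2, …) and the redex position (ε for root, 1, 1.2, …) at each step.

1. k(b, k(k(b, b), k(b, b)))  →  k(k(b, b), k(b, b))   [R3 at ε]
2. k(k(b, b), k(b, b))  →  k(b, k(b, b))   [R3 at 1]
3. k(b, k(b, b))  →  k(b, b)   [R3 at ε]
4. k(b, b)  →  b   [R3 at ε]

b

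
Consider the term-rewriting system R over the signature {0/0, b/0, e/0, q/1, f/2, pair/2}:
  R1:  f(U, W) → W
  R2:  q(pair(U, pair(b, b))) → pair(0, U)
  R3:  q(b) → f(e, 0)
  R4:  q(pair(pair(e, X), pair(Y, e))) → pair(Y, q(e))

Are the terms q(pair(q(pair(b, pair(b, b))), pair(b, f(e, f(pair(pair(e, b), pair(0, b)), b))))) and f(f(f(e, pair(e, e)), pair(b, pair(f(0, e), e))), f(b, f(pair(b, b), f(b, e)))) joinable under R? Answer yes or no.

Reduce t₁ = q(pair(q(pair(b, pair(b, b))), pair(b, f(e, f(pair(pair(e, b), pair(0, b)), b))))):
1. q(pair(q(pair(b, pair(b, b))), pair(b, f(e, f(pair(pair(e, b), pair(0, b)), b)))))  →  q(pair(pair(0, b), pair(b, f(e, f(pair(pair(e, b), pair(0, b)), b)))))   [R2 at 1.1]
2. q(pair(pair(0, b), pair(b, f(e, f(pair(pair(e, b), pair(0, b)), b)))))  →  q(pair(pair(0, b), pair(b, f(pair(pair(e, b), pair(0, b)), b))))   [R1 at 1.2.2]
3. q(pair(pair(0, b), pair(b, f(pair(pair(e, b), pair(0, b)), b))))  →  q(pair(pair(0, b), pair(b, b)))   [R1 at 1.2.2]
4. q(pair(pair(0, b), pair(b, b)))  →  pair(0, pair(0, b))   [R2 at ε]

Reduce t₂ = f(f(f(e, pair(e, e)), pair(b, pair(f(0, e), e))), f(b, f(pair(b, b), f(b, e)))):
1. f(f(f(e, pair(e, e)), pair(b, pair(f(0, e), e))), f(b, f(pair(b, b), f(b, e))))  →  f(b, f(pair(b, b), f(b, e)))   [R1 at ε]
2. f(b, f(pair(b, b), f(b, e)))  →  f(pair(b, b), f(b, e))   [R1 at ε]
3. f(pair(b, b), f(b, e))  →  f(b, e)   [R1 at ε]
4. f(b, e)  →  e   [R1 at ε]

no — NF(t₁) = pair(0, pair(0, b)), NF(t₂) = e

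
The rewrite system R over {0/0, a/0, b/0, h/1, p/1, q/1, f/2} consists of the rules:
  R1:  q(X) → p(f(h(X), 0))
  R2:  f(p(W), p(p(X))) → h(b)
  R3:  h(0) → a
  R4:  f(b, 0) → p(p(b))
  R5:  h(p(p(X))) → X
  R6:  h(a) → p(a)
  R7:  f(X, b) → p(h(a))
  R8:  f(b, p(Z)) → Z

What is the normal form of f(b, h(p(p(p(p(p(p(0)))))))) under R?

1. f(b, h(p(p(p(p(p(p(0))))))))  →  f(b, p(p(p(p(0)))))   [R5 at 2]
2. f(b, p(p(p(p(0)))))  →  p(p(p(0)))   [R8 at ε]

p(p(p(0)))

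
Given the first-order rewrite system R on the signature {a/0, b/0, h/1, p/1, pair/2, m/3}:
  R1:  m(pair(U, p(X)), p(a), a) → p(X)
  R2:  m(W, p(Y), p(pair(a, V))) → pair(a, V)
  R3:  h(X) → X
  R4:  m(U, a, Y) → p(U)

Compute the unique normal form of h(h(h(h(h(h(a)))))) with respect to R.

1. h(h(h(h(h(h(a))))))  →  h(h(h(h(h(a)))))   [R3 at ε]
2. h(h(h(h(h(a)))))  →  h(h(h(h(a))))   [R3 at ε]
3. h(h(h(h(a))))  →  h(h(h(a)))   [R3 at ε]
4. h(h(h(a)))  →  h(h(a))   [R3 at ε]
5. h(h(a))  →  h(a)   [R3 at ε]
6. h(a)  →  a   [R3 at ε]

a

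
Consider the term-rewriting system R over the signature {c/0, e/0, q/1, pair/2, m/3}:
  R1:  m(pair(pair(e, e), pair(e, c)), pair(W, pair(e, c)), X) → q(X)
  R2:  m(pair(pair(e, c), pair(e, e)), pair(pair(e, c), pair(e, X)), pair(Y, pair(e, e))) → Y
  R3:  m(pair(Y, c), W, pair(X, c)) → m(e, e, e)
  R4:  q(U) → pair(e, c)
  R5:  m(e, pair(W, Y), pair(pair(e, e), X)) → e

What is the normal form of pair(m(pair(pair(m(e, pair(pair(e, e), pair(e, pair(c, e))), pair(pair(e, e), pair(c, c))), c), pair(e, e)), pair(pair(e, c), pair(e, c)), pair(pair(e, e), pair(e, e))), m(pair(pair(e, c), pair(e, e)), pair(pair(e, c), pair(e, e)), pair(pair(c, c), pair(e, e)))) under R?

1. pair(m(pair(pair(m(e, pair(pair(e, e), pair(e, pair(c, e))), pair(pair(e, e), pair(c, c))), c), pair(e, e)), pair(pair(e, c), pair(e, c)), pair(pair(e, e), pair(e, e))), m(pair(pair(e, c), pair(e, e)), pair(pair(e, c), pair(e, e)), pair(pair(c, c), pair(e, e))))  →  pair(m(pair(pair(e, c), pair(e, e)), pair(pair(e, c), pair(e, c)), pair(pair(e, e), pair(e, e))), m(pair(pair(e, c), pair(e, e)), pair(pair(e, c), pair(e, e)), pair(pair(c, c), pair(e, e))))   [R5 at 1.1.1.1]
2. pair(m(pair(pair(e, c), pair(e, e)), pair(pair(e, c), pair(e, c)), pair(pair(e, e), pair(e, e))), m(pair(pair(e, c), pair(e, e)), pair(pair(e, c), pair(e, e)), pair(pair(c, c), pair(e, e))))  →  pair(pair(e, e), m(pair(pair(e, c), pair(e, e)), pair(pair(e, c), pair(e, e)), pair(pair(c, c), pair(e, e))))   [R2 at 1]
3. pair(pair(e, e), m(pair(pair(e, c), pair(e, e)), pair(pair(e, c), pair(e, e)), pair(pair(c, c), pair(e, e))))  →  pair(pair(e, e), pair(c, c))   [R2 at 2]

pair(pair(e, e), pair(c, c))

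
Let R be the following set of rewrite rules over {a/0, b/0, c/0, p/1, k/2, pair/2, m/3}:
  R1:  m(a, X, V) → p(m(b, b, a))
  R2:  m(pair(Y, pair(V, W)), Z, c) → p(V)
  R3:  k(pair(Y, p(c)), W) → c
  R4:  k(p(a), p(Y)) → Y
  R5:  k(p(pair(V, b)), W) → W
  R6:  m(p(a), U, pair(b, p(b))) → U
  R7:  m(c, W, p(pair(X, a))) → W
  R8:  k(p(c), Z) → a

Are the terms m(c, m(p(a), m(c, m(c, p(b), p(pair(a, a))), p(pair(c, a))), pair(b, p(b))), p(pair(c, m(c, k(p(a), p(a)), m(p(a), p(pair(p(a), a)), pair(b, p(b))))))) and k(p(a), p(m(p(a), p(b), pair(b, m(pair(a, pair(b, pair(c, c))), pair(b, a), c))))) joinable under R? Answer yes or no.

yes — NF(t₁) = p(b), NF(t₂) = p(b)

Reduce t₁ = m(c, m(p(a), m(c, m(c, p(b), p(pair(a, a))), p(pair(c, a))), pair(b, p(b))), p(pair(c, m(c, k(p(a), p(a)), m(p(a), p(pair(p(a), a)), pair(b, p(b))))))):
1. m(c, m(p(a), m(c, m(c, p(b), p(pair(a, a))), p(pair(c, a))), pair(b, p(b))), p(pair(c, m(c, k(p(a), p(a)), m(p(a), p(pair(p(a), a)), pair(b, p(b)))))))  →  m(c, m(c, m(c, p(b), p(pair(a, a))), p(pair(c, a))), p(pair(c, m(c, k(p(a), p(a)), m(p(a), p(pair(p(a), a)), pair(b, p(b)))))))   [R6 at 2]
2. m(c, m(c, m(c, p(b), p(pair(a, a))), p(pair(c, a))), p(pair(c, m(c, k(p(a), p(a)), m(p(a), p(pair(p(a), a)), pair(b, p(b)))))))  →  m(c, m(c, p(b), p(pair(a, a))), p(pair(c, m(c, k(p(a), p(a)), m(p(a), p(pair(p(a), a)), pair(b, p(b)))))))   [R7 at 2]
3. m(c, m(c, p(b), p(pair(a, a))), p(pair(c, m(c, k(p(a), p(a)), m(p(a), p(pair(p(a), a)), pair(b, p(b)))))))  →  m(c, p(b), p(pair(c, m(c, k(p(a), p(a)), m(p(a), p(pair(p(a), a)), pair(b, p(b)))))))   [R7 at 2]
4. m(c, p(b), p(pair(c, m(c, k(p(a), p(a)), m(p(a), p(pair(p(a), a)), pair(b, p(b)))))))  →  m(c, p(b), p(pair(c, m(c, a, m(p(a), p(pair(p(a), a)), pair(b, p(b)))))))   [R4 at 3.1.2.2]
5. m(c, p(b), p(pair(c, m(c, a, m(p(a), p(pair(p(a), a)), pair(b, p(b)))))))  →  m(c, p(b), p(pair(c, m(c, a, p(pair(p(a), a))))))   [R6 at 3.1.2.3]
6. m(c, p(b), p(pair(c, m(c, a, p(pair(p(a), a))))))  →  m(c, p(b), p(pair(c, a)))   [R7 at 3.1.2]
7. m(c, p(b), p(pair(c, a)))  →  p(b)   [R7 at ε]

Reduce t₂ = k(p(a), p(m(p(a), p(b), pair(b, m(pair(a, pair(b, pair(c, c))), pair(b, a), c))))):
1. k(p(a), p(m(p(a), p(b), pair(b, m(pair(a, pair(b, pair(c, c))), pair(b, a), c)))))  →  m(p(a), p(b), pair(b, m(pair(a, pair(b, pair(c, c))), pair(b, a), c)))   [R4 at ε]
2. m(p(a), p(b), pair(b, m(pair(a, pair(b, pair(c, c))), pair(b, a), c)))  →  m(p(a), p(b), pair(b, p(b)))   [R2 at 3.2]
3. m(p(a), p(b), pair(b, p(b)))  →  p(b)   [R6 at ε]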